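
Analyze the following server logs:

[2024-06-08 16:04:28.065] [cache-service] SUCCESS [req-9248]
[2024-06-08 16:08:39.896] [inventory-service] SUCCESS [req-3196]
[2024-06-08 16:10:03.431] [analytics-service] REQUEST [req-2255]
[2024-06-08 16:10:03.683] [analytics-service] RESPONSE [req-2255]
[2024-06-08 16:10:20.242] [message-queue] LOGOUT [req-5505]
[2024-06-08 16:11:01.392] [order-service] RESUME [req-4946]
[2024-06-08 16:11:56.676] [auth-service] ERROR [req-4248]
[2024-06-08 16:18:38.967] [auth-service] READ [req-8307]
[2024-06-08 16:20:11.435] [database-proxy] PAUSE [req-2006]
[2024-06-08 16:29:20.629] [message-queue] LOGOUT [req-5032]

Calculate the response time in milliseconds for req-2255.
252

To calculate latency:

1. Find REQUEST with id req-2255: 2024-06-08 16:10:03.431
2. Find RESPONSE with id req-2255: 2024-06-08 16:10:03.683
3. Latency: 2024-06-08 16:10:03.683 - 2024-06-08 16:10:03.431 = 252ms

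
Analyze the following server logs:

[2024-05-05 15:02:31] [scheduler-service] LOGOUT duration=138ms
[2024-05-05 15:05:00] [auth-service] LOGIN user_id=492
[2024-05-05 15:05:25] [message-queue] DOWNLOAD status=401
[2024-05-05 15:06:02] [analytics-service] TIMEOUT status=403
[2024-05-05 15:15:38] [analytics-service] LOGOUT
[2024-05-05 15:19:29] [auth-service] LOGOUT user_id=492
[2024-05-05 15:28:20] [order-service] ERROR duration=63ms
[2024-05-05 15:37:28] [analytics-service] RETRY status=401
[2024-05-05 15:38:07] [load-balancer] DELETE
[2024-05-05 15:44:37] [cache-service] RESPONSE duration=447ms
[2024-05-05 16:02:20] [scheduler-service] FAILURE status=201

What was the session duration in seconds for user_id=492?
869

To calculate session duration:

1. Find LOGIN event for user_id=492: 2024-05-05 15:05:00
2. Find LOGOUT event for user_id=492: 2024-05-05 15:19:29
3. Session duration: 2024-05-05 15:19:29 - 2024-05-05 15:05:00 = 869 seconds (14 minutes)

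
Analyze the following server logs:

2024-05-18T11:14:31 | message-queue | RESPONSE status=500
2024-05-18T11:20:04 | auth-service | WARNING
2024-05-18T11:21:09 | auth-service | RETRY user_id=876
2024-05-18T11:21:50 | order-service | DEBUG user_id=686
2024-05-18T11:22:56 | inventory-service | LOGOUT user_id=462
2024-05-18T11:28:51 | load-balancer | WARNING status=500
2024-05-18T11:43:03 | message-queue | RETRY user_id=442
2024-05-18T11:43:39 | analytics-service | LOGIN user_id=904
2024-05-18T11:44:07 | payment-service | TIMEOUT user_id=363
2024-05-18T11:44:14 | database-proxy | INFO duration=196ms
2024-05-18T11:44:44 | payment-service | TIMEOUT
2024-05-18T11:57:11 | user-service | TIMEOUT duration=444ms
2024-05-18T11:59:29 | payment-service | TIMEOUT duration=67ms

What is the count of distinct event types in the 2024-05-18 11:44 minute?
2

To count unique event types:

1. Filter events in the minute starting at 2024-05-18 11:44
2. Extract event types from matching entries
3. Count unique types: 2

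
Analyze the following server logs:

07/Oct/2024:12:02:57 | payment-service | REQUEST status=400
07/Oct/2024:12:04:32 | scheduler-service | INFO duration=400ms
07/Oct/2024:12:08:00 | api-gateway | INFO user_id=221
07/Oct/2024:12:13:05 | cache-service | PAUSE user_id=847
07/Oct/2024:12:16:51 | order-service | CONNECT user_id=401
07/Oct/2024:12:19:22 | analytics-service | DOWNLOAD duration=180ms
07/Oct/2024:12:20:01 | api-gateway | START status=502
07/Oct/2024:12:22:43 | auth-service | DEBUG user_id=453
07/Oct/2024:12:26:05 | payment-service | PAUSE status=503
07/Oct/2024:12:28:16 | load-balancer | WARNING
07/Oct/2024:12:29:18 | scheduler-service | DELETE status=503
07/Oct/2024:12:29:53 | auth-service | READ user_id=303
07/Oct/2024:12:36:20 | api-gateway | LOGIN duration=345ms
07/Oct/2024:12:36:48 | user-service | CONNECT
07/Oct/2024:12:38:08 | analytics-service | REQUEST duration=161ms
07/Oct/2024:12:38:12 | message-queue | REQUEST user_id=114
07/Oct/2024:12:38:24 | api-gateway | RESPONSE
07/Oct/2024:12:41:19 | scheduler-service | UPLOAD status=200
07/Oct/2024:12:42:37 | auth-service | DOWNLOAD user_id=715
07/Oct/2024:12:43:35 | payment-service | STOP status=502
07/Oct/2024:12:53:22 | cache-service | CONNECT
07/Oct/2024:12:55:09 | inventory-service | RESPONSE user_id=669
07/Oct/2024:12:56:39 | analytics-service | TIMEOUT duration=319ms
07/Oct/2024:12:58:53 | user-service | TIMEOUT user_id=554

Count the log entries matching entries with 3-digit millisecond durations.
5

To find matching entries:

1. Pattern to match: entries with 3-digit millisecond durations
2. Scan each log entry for the pattern
3. Count matches: 5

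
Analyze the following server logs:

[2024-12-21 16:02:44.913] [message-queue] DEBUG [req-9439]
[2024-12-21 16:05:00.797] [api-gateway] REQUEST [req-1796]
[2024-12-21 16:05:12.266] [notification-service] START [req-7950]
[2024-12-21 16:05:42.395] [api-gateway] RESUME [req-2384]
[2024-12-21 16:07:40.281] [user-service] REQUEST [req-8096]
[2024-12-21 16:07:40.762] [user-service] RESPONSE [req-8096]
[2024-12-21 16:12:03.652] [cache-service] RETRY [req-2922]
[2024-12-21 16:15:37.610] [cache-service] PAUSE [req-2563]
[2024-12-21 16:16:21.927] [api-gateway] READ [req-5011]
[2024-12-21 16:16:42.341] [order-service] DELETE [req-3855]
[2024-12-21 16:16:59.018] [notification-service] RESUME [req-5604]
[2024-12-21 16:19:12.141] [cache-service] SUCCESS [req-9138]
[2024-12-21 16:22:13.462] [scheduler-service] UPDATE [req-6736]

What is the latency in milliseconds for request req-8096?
481

To calculate latency:

1. Find REQUEST with id req-8096: 2024-12-21 16:07:40.281
2. Find RESPONSE with id req-8096: 2024-12-21 16:07:40.762
3. Latency: 2024-12-21 16:07:40.762 - 2024-12-21 16:07:40.281 = 481ms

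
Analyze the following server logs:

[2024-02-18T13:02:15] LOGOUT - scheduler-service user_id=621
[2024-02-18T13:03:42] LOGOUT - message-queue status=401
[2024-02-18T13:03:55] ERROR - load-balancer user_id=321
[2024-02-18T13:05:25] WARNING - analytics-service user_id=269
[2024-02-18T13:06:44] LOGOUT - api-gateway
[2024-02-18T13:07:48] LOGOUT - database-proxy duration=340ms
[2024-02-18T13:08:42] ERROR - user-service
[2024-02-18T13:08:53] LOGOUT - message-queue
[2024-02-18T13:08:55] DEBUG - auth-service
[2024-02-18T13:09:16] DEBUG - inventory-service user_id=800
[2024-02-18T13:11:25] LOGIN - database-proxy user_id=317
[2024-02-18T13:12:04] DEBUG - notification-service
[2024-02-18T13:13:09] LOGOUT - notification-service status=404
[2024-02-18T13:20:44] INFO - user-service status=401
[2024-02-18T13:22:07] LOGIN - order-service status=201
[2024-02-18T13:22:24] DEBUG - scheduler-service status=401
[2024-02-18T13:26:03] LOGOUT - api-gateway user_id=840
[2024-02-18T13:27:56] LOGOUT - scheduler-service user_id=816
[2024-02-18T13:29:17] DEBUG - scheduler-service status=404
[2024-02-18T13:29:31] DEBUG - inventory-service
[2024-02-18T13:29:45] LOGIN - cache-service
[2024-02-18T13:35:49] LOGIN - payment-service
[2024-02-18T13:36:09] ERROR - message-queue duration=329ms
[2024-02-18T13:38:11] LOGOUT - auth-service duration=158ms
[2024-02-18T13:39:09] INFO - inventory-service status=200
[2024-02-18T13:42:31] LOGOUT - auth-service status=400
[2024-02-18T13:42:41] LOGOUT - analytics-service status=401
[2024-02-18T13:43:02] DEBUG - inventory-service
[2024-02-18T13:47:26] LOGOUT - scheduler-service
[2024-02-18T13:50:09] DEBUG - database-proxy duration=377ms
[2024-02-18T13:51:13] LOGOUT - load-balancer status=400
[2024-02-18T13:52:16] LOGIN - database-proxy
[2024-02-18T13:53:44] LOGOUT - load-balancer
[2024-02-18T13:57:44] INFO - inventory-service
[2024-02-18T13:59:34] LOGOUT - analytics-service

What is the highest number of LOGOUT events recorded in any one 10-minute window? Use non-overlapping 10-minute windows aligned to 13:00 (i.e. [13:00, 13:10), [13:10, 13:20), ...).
5

To find the burst window:

1. Divide the log period into non-overlapping 10-minute windows starting at 13:00
2. Count LOGOUT events in each window
3. Find the window with maximum count
4. Maximum events in a window: 5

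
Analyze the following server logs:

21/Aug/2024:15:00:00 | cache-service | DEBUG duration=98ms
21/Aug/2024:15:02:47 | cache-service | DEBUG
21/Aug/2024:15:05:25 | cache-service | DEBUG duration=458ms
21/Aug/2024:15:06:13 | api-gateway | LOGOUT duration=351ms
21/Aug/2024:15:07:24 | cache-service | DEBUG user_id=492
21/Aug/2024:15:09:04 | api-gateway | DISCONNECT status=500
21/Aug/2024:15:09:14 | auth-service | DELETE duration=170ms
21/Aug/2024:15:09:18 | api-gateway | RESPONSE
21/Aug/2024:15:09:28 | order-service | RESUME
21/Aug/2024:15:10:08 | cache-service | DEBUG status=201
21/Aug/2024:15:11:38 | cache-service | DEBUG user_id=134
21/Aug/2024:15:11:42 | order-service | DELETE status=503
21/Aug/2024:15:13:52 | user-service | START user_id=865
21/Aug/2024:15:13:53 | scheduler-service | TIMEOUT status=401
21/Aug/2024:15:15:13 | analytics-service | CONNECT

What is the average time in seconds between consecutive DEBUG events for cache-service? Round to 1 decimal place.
139.6

To calculate average interval:

1. Find all DEBUG events for cache-service in order
2. Calculate time gaps between consecutive events
3. Compute mean of gaps: 698 / 5 = 139.6 seconds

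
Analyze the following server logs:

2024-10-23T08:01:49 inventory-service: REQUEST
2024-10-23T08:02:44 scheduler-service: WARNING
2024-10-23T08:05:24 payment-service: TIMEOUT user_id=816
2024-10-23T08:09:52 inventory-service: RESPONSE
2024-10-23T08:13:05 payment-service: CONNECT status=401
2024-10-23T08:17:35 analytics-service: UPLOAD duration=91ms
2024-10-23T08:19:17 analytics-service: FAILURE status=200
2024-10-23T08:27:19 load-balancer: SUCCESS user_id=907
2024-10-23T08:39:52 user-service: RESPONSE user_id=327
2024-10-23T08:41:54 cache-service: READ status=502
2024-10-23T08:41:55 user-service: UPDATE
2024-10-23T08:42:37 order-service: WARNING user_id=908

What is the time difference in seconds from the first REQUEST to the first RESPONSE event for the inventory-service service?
483

To find the time between events:

1. Locate the first REQUEST event for inventory-service: 2024-10-23T08:01:49
2. Locate the first RESPONSE event for inventory-service: 2024-10-23T08:09:52
3. Calculate the difference: 2024-10-23T08:09:52 - 2024-10-23T08:01:49 = 483 seconds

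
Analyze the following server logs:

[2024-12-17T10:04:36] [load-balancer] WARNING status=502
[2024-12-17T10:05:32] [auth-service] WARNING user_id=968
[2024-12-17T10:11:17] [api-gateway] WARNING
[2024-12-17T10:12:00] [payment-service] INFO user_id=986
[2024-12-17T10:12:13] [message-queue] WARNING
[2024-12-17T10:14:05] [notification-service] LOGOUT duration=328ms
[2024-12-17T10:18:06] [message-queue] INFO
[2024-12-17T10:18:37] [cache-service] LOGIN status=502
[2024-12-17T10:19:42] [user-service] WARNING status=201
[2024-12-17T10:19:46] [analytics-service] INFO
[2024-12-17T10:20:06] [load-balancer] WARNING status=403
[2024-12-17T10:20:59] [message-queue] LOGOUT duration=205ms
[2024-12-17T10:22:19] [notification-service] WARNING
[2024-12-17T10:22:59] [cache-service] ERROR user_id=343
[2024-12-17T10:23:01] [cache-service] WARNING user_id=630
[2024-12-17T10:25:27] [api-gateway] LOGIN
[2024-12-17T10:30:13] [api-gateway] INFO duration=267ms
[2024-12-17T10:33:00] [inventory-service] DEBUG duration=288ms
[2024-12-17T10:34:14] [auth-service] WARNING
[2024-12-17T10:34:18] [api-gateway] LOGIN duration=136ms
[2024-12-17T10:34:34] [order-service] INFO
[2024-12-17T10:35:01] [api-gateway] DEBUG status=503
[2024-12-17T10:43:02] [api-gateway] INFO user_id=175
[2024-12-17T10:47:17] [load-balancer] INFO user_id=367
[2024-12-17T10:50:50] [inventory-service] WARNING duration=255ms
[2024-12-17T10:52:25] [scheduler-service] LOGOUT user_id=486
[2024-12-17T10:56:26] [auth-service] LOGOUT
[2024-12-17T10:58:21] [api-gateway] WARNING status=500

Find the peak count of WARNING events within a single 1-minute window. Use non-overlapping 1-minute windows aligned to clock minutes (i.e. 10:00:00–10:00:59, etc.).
1

To find the burst window:

1. Divide the log period into non-overlapping 1-minute windows starting at 10:00
2. Count WARNING events in each window
3. Find the window with maximum count
4. Maximum events in a window: 1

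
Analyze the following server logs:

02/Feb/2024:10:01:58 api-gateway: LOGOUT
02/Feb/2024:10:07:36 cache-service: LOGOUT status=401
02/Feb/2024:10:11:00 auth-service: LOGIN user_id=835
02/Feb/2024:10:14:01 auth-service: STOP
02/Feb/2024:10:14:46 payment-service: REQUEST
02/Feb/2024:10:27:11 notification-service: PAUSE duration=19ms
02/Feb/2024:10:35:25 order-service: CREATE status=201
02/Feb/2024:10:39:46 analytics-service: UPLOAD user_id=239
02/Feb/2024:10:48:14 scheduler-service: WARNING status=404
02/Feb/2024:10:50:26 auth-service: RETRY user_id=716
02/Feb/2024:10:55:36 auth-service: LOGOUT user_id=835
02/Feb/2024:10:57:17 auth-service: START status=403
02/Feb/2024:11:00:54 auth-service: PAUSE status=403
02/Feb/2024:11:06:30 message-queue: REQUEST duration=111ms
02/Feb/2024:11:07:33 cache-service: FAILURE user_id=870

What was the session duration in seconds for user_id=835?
2676

To calculate session duration:

1. Find LOGIN event for user_id=835: 02/Feb/2024:10:11:00
2. Find LOGOUT event for user_id=835: 02/Feb/2024:10:55:36
3. Session duration: 02/Feb/2024:10:55:36 - 02/Feb/2024:10:11:00 = 2676 seconds (44 minutes)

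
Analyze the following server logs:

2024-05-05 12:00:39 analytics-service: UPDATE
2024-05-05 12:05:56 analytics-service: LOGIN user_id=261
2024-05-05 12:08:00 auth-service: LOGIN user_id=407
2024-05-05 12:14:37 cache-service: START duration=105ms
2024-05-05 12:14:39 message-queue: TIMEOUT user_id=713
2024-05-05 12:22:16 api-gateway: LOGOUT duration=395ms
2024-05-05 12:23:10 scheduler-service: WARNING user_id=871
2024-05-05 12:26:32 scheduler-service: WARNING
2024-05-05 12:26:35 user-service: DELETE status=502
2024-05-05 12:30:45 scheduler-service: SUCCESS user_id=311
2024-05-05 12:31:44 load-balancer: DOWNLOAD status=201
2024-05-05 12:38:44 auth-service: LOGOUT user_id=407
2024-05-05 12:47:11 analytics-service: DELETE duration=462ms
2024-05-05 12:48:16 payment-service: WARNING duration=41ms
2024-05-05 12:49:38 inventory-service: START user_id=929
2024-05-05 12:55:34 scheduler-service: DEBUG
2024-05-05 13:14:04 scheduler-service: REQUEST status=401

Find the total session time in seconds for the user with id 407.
1844

To calculate session duration:

1. Find LOGIN event for user_id=407: 2024-05-05 12:08:00
2. Find LOGOUT event for user_id=407: 2024-05-05 12:38:44
3. Session duration: 2024-05-05 12:38:44 - 2024-05-05 12:08:00 = 1844 seconds (30 minutes)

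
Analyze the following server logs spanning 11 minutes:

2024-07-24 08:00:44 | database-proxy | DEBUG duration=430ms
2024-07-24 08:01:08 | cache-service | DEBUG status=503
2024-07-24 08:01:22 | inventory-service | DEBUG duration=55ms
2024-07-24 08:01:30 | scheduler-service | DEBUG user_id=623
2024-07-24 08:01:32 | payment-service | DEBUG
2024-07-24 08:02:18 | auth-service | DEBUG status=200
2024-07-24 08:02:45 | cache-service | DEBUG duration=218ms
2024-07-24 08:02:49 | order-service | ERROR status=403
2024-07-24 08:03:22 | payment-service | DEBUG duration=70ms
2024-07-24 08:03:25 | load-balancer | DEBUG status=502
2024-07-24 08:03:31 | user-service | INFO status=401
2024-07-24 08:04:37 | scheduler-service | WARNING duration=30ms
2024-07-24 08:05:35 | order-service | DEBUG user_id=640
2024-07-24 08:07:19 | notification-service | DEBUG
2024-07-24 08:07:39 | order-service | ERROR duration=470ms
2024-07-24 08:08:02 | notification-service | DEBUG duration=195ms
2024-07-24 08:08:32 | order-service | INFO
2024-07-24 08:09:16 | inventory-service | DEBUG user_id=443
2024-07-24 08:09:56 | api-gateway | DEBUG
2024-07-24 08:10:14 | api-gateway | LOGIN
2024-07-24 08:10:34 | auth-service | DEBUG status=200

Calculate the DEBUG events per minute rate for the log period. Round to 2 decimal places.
1.36

To calculate the rate:

1. Count total DEBUG events: 15
2. Total time period: 11 minutes
3. Rate = 15 / 11 = 1.36 events per minute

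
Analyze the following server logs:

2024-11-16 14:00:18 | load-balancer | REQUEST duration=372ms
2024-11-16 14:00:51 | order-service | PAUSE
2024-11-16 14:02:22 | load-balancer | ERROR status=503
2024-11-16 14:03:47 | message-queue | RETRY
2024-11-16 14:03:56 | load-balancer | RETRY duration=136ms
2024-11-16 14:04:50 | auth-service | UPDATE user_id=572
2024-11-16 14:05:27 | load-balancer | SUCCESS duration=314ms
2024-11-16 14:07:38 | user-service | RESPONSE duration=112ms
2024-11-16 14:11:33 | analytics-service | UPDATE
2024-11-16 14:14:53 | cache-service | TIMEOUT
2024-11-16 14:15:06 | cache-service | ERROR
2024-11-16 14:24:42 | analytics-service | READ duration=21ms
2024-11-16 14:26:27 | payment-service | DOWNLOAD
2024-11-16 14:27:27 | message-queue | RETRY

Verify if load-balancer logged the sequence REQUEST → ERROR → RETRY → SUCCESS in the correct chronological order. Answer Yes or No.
Yes

To verify sequence order:

1. Find all events in sequence REQUEST → ERROR → RETRY → SUCCESS for load-balancer
2. Extract their timestamps
3. Check if timestamps are in ascending order
4. Result: Yes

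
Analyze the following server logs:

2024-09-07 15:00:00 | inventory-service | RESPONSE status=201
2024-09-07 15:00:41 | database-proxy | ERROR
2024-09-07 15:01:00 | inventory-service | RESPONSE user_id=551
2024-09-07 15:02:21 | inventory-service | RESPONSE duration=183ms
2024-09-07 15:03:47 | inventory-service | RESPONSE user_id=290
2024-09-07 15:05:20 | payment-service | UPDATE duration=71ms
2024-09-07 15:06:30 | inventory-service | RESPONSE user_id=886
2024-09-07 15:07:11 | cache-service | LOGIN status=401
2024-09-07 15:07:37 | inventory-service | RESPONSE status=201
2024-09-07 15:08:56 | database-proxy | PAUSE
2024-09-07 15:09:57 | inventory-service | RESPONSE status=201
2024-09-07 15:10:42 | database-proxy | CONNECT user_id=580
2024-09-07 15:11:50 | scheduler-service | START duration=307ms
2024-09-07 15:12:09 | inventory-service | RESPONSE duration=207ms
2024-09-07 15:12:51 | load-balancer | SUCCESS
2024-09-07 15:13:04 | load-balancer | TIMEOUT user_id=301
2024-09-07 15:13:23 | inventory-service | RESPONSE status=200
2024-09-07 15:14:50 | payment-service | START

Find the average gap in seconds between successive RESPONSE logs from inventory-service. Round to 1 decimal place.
100.4

To calculate average interval:

1. Find all RESPONSE events for inventory-service in order
2. Calculate time gaps between consecutive events
3. Compute mean of gaps: 803 / 8 = 100.4 seconds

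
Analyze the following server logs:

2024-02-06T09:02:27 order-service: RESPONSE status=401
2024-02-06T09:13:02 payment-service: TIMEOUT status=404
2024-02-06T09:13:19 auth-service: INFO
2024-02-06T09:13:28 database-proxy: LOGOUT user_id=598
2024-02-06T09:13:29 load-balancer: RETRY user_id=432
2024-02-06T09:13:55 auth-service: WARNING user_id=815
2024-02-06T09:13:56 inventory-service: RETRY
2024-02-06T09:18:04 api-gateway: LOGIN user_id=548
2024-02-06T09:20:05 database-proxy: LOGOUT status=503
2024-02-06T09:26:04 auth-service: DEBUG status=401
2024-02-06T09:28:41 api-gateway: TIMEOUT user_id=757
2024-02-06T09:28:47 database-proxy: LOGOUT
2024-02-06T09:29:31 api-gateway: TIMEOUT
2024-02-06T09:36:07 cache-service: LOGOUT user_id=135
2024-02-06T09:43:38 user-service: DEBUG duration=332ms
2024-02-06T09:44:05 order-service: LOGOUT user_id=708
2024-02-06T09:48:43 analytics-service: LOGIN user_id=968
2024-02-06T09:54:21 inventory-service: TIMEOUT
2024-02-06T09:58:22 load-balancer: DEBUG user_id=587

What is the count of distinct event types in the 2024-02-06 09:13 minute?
5

To count unique event types:

1. Filter events in the minute starting at 2024-02-06 09:13
2. Extract event types from matching entries
3. Count unique types: 5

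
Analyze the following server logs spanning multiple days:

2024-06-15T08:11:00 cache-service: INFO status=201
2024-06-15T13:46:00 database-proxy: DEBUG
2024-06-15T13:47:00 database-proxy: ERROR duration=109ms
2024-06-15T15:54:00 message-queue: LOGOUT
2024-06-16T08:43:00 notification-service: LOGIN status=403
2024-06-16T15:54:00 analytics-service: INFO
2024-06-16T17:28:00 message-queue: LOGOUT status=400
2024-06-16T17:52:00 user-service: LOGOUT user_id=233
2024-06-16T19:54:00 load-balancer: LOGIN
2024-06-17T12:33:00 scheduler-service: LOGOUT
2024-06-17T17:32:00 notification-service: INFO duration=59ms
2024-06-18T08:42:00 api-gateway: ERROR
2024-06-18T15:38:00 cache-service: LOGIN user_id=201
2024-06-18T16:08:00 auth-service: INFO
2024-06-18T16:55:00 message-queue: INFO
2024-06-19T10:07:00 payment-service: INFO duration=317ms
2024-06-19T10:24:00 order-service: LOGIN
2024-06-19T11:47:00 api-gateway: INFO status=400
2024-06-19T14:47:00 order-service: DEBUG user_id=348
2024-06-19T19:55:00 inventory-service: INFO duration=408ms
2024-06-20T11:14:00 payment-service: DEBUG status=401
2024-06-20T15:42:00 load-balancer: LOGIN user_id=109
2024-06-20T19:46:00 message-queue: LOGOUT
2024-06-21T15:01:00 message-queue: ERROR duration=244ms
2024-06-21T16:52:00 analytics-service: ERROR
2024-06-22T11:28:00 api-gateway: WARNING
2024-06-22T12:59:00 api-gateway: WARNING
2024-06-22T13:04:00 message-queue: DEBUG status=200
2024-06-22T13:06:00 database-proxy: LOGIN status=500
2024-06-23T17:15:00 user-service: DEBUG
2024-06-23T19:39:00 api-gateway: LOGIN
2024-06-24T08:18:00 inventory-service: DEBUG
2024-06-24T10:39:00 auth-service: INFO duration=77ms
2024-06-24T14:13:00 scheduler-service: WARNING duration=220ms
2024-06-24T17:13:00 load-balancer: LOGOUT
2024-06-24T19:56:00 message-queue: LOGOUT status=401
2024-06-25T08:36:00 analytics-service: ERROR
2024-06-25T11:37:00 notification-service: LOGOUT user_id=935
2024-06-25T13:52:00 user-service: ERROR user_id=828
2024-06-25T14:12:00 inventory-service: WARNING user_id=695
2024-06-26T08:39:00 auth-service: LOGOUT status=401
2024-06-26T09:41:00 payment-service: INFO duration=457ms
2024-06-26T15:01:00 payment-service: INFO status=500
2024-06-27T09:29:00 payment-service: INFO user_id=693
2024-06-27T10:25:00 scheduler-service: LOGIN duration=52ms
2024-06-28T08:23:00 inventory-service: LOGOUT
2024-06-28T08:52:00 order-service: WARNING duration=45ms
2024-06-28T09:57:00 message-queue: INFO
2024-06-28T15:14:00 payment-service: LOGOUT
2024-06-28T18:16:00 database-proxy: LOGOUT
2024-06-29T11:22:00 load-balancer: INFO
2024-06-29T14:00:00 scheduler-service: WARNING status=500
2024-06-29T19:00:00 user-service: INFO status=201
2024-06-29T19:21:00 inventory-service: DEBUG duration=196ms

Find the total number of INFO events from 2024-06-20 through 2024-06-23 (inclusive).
0

To filter by date range:

1. Date range: 2024-06-20 through 2024-06-23, both dates inclusive
2. Filter for INFO events whose date falls in this range
3. Count matching events: 0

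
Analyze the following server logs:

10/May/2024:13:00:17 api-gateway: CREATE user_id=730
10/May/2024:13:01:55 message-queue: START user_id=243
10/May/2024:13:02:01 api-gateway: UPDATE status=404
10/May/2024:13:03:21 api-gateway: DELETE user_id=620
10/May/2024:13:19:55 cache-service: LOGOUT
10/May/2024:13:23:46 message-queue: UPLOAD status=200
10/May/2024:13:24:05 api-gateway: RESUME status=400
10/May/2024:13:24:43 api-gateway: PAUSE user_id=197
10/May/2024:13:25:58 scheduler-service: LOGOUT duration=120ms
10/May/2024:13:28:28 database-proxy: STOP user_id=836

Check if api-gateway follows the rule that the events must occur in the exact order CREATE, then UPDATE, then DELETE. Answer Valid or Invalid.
Valid

To validate ordering:

1. Required order: CREATE → UPDATE → DELETE
2. Rule: the events must occur in the exact order CREATE, then UPDATE, then DELETE
3. Check actual order of events for api-gateway
4. Result: Valid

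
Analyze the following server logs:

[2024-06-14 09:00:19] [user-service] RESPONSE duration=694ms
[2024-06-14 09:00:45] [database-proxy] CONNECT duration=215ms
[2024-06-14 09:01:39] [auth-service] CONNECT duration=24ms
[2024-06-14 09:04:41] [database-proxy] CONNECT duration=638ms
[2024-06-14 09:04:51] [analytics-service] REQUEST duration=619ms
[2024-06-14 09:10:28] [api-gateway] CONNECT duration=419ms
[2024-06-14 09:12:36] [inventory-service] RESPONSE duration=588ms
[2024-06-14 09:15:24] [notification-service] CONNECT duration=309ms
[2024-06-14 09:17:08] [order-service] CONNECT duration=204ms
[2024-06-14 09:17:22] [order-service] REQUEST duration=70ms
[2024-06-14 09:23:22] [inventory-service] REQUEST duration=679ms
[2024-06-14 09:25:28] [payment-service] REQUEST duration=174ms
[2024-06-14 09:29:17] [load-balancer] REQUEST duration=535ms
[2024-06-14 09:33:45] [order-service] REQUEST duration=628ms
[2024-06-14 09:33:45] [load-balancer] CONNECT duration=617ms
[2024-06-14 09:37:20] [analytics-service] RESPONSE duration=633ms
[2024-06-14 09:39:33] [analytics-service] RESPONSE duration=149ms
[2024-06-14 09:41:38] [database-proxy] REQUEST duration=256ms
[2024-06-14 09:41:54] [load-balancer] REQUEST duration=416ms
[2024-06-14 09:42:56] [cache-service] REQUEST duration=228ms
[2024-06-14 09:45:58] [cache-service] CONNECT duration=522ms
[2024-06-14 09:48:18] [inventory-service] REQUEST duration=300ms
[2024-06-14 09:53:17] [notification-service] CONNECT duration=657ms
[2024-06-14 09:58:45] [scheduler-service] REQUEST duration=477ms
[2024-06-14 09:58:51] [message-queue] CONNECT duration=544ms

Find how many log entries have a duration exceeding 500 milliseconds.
12

To count timeouts:

1. Threshold: 500ms
2. Extract duration from each log entry
3. Count entries where duration > 500
4. Timeout count: 12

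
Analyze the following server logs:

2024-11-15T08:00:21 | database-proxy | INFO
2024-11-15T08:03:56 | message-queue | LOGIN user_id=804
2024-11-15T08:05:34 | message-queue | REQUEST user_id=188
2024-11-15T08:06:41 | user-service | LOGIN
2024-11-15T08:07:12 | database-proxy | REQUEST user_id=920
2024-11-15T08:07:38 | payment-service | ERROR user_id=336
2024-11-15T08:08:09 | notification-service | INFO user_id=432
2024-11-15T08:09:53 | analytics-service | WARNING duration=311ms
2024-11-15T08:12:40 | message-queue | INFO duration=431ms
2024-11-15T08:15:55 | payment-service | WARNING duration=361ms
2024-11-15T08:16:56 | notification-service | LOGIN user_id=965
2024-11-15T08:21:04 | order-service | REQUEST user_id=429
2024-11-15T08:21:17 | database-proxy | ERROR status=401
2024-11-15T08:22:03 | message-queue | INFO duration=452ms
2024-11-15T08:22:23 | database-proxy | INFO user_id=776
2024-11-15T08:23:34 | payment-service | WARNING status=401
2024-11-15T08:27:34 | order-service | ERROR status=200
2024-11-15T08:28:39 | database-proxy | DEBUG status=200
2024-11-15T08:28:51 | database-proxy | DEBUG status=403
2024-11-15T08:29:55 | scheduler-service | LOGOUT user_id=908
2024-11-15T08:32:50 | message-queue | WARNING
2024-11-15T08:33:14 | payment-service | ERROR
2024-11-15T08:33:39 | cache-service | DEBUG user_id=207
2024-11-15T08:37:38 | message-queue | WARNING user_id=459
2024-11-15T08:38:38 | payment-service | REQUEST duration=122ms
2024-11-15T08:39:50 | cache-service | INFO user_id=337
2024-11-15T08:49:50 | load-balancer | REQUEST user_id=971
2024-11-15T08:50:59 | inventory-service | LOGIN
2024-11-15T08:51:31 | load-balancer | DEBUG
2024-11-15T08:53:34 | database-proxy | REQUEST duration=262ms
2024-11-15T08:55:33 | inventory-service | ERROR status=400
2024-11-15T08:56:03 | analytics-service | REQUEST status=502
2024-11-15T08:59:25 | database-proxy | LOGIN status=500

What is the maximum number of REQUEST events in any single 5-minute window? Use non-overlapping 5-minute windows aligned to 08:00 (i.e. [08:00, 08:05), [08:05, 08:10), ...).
2

To find the burst window:

1. Divide the log period into non-overlapping 5-minute windows starting at 08:00
2. Count REQUEST events in each window
3. Find the window with maximum count
4. Maximum events in a window: 2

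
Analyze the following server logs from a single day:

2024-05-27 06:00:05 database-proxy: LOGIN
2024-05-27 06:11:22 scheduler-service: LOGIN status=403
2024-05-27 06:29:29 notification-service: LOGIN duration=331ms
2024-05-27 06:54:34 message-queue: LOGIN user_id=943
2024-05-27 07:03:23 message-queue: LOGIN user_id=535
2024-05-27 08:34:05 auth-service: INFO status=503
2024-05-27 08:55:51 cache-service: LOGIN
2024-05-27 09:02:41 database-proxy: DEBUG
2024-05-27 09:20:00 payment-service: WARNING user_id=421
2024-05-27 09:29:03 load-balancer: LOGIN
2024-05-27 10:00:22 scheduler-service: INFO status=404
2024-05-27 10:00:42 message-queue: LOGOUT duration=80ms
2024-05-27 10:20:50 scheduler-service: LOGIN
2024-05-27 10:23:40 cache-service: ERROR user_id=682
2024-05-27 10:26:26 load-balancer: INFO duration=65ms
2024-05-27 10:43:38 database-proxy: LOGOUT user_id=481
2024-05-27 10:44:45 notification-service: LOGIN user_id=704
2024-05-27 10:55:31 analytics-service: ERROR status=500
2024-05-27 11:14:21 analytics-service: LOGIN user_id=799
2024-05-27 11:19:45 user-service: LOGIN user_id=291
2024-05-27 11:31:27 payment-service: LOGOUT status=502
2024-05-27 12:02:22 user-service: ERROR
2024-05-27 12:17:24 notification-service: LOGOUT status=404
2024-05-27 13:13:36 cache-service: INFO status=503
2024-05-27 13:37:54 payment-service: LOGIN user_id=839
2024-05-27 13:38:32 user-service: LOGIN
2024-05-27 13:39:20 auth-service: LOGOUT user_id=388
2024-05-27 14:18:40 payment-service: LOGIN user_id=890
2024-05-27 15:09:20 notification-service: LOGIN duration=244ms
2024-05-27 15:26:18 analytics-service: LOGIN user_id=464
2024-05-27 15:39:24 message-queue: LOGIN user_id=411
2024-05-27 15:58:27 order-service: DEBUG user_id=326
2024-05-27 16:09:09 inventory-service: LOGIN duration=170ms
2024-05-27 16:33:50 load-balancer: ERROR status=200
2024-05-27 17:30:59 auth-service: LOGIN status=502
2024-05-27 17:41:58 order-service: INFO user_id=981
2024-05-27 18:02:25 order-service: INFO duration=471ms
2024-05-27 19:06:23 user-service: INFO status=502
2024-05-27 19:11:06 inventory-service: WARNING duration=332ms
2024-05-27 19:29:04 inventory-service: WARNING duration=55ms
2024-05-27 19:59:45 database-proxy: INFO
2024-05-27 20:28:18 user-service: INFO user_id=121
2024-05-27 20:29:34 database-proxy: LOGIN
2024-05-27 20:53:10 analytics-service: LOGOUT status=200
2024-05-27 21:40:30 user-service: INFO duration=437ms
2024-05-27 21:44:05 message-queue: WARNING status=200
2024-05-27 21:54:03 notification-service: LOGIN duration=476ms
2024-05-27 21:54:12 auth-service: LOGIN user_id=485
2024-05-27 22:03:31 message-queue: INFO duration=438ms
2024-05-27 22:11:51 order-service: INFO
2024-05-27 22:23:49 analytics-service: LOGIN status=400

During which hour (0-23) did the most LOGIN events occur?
6

To find the peak hour:

1. Group all LOGIN events by hour
2. Count events in each hour
3. Find hour with maximum count
4. Peak hour: 6 (with 4 events)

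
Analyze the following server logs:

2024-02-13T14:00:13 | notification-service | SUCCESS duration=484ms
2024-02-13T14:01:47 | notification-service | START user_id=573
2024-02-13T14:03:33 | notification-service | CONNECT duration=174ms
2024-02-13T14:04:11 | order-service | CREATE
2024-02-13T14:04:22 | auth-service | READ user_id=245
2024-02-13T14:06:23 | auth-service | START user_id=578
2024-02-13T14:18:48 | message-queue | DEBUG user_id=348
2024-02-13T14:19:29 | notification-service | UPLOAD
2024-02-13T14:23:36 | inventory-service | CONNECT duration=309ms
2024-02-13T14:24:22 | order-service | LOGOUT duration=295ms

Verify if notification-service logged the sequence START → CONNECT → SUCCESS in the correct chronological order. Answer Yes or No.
No

To verify sequence order:

1. Find all events in sequence START → CONNECT → SUCCESS for notification-service
2. Extract their timestamps
3. Check if timestamps are in ascending order
4. Result: No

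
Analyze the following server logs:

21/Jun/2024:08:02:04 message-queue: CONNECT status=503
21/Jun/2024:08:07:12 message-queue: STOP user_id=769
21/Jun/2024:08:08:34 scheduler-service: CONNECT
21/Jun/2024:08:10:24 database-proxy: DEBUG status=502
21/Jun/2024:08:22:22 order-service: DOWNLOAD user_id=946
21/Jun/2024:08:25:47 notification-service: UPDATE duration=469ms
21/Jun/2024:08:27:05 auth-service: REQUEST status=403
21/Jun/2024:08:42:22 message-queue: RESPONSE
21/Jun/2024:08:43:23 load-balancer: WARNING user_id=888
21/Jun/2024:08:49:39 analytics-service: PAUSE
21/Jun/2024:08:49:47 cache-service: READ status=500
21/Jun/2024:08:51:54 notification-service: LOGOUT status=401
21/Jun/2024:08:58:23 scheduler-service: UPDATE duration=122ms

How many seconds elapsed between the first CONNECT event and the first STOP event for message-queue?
308

To find the time between events:

1. Locate the first CONNECT event for message-queue: 21/Jun/2024:08:02:04
2. Locate the first STOP event for message-queue: 21/Jun/2024:08:07:12
3. Calculate the difference: 21/Jun/2024:08:07:12 - 21/Jun/2024:08:02:04 = 308 seconds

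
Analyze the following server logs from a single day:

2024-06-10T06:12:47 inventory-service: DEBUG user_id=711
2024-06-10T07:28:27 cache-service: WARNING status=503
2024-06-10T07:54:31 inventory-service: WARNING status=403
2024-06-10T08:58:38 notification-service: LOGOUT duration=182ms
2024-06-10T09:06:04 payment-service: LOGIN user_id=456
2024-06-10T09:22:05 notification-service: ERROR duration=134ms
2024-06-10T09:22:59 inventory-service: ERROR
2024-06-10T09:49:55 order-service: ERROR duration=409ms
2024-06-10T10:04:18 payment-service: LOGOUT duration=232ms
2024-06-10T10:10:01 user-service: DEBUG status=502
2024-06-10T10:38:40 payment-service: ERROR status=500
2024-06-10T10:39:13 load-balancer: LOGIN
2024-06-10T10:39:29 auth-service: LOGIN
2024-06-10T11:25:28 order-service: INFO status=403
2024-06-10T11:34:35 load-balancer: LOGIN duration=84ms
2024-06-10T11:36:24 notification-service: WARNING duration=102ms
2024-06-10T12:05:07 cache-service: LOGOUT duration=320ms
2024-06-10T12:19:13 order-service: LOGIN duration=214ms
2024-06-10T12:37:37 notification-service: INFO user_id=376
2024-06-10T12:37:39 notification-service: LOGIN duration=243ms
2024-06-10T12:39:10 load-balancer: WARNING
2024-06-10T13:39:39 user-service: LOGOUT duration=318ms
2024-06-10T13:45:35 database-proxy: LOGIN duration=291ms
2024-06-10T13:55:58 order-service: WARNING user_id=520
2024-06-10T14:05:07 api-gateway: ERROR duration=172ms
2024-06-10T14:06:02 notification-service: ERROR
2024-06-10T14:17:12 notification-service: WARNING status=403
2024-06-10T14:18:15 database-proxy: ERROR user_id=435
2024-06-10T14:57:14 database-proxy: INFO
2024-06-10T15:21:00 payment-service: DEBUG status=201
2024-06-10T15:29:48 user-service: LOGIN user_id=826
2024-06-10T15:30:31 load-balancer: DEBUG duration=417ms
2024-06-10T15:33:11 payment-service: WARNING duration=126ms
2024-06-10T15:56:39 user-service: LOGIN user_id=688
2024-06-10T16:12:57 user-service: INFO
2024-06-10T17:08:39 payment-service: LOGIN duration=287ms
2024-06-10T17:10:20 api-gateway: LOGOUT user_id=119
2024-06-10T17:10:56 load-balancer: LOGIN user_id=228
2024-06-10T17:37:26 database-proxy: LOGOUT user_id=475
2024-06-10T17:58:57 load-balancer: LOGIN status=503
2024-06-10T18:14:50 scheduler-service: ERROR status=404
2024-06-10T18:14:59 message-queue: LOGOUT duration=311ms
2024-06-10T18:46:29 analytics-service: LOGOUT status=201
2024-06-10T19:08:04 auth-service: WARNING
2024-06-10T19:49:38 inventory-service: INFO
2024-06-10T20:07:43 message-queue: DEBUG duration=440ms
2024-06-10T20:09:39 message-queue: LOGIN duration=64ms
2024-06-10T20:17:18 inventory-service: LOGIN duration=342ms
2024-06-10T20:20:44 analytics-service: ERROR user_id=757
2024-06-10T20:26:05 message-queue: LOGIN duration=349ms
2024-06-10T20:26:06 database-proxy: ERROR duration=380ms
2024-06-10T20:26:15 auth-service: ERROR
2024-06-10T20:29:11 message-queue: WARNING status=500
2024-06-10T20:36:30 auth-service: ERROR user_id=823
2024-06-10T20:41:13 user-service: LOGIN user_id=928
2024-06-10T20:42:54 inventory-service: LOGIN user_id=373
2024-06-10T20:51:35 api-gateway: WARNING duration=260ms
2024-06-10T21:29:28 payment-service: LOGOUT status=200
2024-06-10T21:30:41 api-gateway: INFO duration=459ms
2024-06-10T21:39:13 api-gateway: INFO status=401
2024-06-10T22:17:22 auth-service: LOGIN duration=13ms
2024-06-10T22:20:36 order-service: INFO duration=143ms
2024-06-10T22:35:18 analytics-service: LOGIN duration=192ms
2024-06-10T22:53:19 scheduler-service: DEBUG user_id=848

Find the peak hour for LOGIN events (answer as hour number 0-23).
20

To find the peak hour:

1. Group all LOGIN events by hour
2. Count events in each hour
3. Find hour with maximum count
4. Peak hour: 20 (with 5 events)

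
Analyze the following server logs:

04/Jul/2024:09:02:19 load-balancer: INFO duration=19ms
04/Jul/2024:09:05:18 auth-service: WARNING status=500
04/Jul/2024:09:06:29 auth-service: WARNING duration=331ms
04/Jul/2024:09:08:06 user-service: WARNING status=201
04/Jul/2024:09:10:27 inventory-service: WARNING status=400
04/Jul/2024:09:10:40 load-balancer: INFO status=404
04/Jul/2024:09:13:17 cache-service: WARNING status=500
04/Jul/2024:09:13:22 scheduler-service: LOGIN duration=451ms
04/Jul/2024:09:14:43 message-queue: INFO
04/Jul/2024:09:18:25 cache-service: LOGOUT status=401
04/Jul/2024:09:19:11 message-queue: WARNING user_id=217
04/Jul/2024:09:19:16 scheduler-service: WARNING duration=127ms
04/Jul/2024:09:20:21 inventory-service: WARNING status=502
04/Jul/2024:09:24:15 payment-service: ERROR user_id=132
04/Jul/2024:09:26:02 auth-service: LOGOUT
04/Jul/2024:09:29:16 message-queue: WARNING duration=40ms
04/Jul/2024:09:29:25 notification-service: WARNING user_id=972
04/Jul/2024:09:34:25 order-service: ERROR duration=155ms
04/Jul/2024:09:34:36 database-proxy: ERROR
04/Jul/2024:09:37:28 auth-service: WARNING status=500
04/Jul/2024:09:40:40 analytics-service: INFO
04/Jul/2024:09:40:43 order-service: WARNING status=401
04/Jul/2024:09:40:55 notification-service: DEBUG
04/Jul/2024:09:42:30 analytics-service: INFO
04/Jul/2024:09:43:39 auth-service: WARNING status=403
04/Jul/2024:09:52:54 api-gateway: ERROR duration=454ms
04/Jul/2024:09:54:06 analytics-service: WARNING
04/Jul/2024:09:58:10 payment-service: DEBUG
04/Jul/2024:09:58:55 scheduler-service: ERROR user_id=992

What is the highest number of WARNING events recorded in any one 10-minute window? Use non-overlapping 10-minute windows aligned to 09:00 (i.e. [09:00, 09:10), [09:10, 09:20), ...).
4

To find the burst window:

1. Divide the log period into non-overlapping 10-minute windows starting at 09:00
2. Count WARNING events in each window
3. Find the window with maximum count
4. Maximum events in a window: 4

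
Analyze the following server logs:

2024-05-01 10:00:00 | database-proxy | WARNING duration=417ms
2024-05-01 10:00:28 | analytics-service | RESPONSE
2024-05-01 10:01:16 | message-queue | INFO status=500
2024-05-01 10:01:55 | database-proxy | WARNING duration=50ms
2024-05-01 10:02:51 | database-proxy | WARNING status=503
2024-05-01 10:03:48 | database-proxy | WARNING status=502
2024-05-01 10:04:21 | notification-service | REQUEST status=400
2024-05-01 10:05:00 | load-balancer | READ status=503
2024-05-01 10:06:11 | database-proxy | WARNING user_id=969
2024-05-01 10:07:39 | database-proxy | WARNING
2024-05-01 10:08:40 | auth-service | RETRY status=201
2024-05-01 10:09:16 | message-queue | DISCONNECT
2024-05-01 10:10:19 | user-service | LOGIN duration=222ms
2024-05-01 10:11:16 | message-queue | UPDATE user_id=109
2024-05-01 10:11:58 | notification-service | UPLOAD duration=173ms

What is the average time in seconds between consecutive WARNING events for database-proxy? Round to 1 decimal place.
91.8

To calculate average interval:

1. Find all WARNING events for database-proxy in order
2. Calculate time gaps between consecutive events
3. Compute mean of gaps: 459 / 5 = 91.8 seconds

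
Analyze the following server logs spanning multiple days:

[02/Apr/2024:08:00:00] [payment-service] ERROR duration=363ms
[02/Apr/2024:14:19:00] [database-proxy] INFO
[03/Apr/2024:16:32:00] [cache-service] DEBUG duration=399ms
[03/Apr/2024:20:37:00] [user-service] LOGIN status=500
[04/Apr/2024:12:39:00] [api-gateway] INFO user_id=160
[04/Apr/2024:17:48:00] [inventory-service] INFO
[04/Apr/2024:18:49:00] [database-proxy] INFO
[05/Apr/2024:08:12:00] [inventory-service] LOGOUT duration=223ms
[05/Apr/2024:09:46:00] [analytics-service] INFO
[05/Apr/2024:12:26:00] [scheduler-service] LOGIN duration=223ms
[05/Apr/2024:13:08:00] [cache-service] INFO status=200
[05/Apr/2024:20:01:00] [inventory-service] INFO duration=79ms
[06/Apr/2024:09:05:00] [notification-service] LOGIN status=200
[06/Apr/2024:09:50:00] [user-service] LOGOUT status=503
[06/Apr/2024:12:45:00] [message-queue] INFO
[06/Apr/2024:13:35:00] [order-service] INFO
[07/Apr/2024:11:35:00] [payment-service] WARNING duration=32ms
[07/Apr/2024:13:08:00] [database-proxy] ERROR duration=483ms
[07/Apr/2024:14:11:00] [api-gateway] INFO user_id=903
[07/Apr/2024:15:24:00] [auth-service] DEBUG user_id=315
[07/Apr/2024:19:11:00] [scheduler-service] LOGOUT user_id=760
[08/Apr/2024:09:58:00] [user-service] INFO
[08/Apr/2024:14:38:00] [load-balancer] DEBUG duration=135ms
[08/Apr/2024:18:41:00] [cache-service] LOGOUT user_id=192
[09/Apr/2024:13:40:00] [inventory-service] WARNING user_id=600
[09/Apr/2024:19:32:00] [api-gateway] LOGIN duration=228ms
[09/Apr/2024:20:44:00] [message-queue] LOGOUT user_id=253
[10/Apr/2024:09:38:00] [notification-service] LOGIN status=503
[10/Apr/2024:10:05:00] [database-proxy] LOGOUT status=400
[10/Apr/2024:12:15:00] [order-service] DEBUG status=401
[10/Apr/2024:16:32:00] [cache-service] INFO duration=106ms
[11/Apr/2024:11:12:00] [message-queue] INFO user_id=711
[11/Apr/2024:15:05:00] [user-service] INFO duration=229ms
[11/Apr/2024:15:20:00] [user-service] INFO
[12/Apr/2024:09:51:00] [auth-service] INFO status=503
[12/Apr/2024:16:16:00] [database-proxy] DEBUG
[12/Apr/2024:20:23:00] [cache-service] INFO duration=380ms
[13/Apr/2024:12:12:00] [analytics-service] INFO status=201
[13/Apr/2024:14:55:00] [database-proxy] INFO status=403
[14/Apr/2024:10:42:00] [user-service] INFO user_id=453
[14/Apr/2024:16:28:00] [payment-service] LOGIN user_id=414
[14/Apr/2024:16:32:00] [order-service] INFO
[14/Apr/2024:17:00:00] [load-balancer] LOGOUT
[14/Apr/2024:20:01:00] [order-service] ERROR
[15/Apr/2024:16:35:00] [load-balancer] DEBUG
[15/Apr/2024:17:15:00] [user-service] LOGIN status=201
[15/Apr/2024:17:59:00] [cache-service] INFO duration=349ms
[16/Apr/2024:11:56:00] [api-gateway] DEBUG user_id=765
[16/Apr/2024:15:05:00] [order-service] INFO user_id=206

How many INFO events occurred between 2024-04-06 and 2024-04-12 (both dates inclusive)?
10

To filter by date range:

1. Date range: 2024-04-06 through 2024-04-12, both dates inclusive
2. Filter for INFO events whose date falls in this range
3. Count matching events: 10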